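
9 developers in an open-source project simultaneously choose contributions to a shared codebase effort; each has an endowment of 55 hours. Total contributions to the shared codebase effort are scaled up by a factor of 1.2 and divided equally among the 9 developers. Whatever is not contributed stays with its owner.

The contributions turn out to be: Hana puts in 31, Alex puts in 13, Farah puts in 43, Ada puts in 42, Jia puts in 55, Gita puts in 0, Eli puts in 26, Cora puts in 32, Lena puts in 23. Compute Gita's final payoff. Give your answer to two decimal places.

90.33 hours

Total contributed: 31 + 13 + 43 + 42 + 55 + 0 + 26 + 32 + 23 = 265.
Each receives 1.2 × 265 / 9 = 35.33 from the shared codebase effort.
Gita keeps 55 − 0 = 55, so Gita's payoff is 55 + 35.33 = 90.33.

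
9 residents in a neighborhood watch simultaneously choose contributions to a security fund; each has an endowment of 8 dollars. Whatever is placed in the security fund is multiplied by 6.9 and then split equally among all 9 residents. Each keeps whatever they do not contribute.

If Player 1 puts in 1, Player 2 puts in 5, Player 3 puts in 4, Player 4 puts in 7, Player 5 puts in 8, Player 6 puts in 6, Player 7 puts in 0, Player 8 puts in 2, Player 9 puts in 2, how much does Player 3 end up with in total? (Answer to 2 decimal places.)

Total contributed: 1 + 5 + 4 + 7 + 8 + 6 + 0 + 2 + 2 = 35.
Each receives 6.9 × 35 / 9 = 26.83 from the security fund.
Player 3 keeps 8 − 4 = 4, so Player 3's payoff is 4 + 26.83 = 30.83.

30.83 dollars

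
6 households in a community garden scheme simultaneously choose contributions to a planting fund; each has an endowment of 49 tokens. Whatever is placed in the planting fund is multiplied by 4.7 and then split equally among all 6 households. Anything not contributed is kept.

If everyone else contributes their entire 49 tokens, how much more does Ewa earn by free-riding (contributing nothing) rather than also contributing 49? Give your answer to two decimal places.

10.62 tokens

Switching from a contribution of 49 to 0 lets Ewa keep an extra 49 tokens, but lowers the planting fund by 49, which costs Ewa their own share of that drop: 4.7/6 × 49 = 38.38.
Net gain = 49 − 38.38 = 10.62. The private return per contributed unit (0.7833) is below 1, so free-riding is indeed the best response regardless of what the others do.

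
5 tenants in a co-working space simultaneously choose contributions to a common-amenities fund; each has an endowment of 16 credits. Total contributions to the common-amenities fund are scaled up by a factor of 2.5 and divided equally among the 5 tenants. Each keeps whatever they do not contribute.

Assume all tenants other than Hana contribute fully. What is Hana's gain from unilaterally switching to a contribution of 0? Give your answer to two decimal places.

8.00 credits

Switching from a contribution of 16 to 0 lets Hana keep an extra 16 credits, but lowers the common-amenities fund by 16, which costs Hana their own share of that drop: 2.5/5 × 16 = 8.00.
Net gain = 16 − 8.00 = 8.00. The private return per contributed unit (0.5000) is below 1, so free-riding is indeed the best response regardless of what the others do.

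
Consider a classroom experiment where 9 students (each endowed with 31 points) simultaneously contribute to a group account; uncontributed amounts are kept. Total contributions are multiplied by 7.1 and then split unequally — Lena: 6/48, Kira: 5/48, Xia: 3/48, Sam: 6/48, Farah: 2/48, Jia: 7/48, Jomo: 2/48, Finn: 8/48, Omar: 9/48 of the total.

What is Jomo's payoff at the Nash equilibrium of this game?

58.51 points

Player j's private return per contributed unit is 7.1 × (j's share). Contributing is weakly dominant for j when that share is at least 1/7.1 = 0.1408, and contributing 0 is dominant otherwise.
The shares above 0.1408 belong to Jia, Finn and Omar, contributing 31 each; the remaining 6 contribute 0. Total contributed: 93.
Jomo keeps 31 and receives 7.1 × 93 × 2/48 = 27.51 from the group account, for a payoff of 58.51.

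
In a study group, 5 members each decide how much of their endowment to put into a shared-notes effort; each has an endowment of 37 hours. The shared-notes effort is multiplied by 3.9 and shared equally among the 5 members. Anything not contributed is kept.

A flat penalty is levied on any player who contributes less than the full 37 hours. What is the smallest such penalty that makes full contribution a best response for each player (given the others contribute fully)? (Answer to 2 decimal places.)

Given the others contribute fully, the best deviation is to contribute 0 (any partial contribution still incurs the fine and gives up units whose private return 0.7800 is below 1).
Deviating from 37 to 0 saves 37 hours but forfeits the deviator's share of the drop in the shared-notes effort: 3.9/5 × 37 = 28.86.
So the deviation gain is 37 − 28.86 = 8.14, and the fine must be at least 8.14 hours to wipe it out.

8.14 hours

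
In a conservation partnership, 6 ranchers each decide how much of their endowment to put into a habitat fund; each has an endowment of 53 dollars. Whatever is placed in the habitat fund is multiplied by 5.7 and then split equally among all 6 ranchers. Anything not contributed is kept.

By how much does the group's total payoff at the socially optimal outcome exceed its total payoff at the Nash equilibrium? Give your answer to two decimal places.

1494.60 dollars

Each contributed unit returns 5.7/6 = 0.9500 to its contributor — below 1 — so contributing 0 is dominant for every player. At the Nash equilibrium everyone keeps their 53, and the group total is 6 × 53 = 318.
Each contributed unit returns 5.700 to the group as a whole (0.9500 to each of 6 players), which exceeds 1, so the social optimum is full contribution: group total = 5.700 × 318 = 1812.60.
Efficiency loss = 1812.60 − 318 = 1494.60.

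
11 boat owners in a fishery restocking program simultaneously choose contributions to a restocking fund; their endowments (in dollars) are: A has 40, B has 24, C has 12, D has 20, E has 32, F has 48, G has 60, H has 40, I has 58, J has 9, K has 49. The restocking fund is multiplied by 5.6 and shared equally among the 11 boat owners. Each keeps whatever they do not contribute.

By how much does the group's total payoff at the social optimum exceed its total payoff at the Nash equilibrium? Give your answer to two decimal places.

1803.20 dollars

The private return per contributed unit is 5.6/11 = 0.5091 < 1 for every player regardless of endowment, so the Nash equilibrium is zero contribution and the group total is Σ E_j = 40 + 24 + 12 + 20 + 32 + 48 + 60 + 40 + 58 + 9 + 49 = 392.
Each contributed unit returns 5.600 to the group, so the social optimum is full contribution by everyone: group total = 5.600 × 392 = 2195.20.
Efficiency loss = (5.600 − 1) × 392 = 1803.20.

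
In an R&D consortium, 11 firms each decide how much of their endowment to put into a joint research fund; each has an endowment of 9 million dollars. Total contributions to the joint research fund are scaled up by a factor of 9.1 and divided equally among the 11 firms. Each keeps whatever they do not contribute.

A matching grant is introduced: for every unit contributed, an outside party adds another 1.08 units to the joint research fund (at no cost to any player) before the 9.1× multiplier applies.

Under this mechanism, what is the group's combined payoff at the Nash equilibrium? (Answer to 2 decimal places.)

With the mechanism, a contributed unit returns 9.1 × 2.08 / 11 = 1.7207 per unit of net cost to the contributor — now above 1 — so contributing fully is weakly dominant for every player.
So the Nash equilibrium is full contribution by all 11; the group earns 9.1 × 2.08 × 99 = 1873.87.

1873.87 million dollars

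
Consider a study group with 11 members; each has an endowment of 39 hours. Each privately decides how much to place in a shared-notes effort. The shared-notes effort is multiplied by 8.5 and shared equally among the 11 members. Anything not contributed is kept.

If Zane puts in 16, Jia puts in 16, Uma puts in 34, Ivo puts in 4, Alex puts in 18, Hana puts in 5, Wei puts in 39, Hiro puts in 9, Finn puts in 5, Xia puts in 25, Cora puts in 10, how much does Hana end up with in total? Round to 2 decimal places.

173.86 hours

Total contributed: 16 + 16 + 34 + 4 + 18 + 5 + 39 + 9 + 5 + 25 + 10 = 181.
Each receives 8.5 × 181 / 11 = 139.86 from the shared-notes effort.
Hana keeps 39 − 5 = 34, so Hana's payoff is 34 + 139.86 = 173.86.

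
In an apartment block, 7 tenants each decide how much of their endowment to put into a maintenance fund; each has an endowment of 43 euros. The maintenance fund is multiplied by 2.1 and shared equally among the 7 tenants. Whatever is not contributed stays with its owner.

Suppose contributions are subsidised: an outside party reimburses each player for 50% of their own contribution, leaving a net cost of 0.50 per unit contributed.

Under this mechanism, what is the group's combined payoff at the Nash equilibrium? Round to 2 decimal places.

The effective private return is (2.1/7) / 0.50 = 0.6000, which is still under 1, so the mechanism doesn't change anyone's dominant strategy: zero contribution.
Everyone keeps their endowment and the group total is 7 × 43 = 301.

301.00 euros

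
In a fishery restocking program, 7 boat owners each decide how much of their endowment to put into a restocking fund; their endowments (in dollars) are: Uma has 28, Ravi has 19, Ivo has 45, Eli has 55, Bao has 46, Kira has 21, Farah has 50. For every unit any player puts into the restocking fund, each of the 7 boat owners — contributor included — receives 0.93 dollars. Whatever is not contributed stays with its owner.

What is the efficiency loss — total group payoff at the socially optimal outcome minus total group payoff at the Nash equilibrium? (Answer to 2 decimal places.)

The private return per contributed unit is 0.93 < 1 for everyone, so the Nash equilibrium is zero contribution and the group total is Σ E_j = 28 + 19 + 45 + 55 + 46 + 21 + 50 = 264.
Each contributed unit returns 6.510 to the group, so the social optimum is full contribution by everyone: group total = 6.510 × 264 = 1718.64.
Efficiency loss = (6.510 − 1) × 264 = 1454.64.

1454.64 dollars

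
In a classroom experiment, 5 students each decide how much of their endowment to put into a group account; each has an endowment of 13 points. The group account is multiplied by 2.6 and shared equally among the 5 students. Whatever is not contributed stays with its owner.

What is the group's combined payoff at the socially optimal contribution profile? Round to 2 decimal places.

Each contributed unit returns 2.600 to the group as a whole (0.5200 to each of 5 players), which exceeds 1, so the social optimum is full contribution: group total = 2.600 × 65 = 169.00.

169.00 points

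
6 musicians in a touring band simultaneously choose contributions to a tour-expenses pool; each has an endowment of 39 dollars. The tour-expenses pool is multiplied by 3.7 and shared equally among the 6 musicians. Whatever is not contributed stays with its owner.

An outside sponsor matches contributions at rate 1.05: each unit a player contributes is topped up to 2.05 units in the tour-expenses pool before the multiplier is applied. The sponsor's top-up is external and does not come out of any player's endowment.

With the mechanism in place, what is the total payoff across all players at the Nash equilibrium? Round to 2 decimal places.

With the mechanism, a contributed unit returns 3.7 × 2.05 / 6 = 1.2642 per unit of net cost to the contributor — now above 1 — so contributing fully is weakly dominant for every player.
So the Nash equilibrium is full contribution by all 6; the group earns 3.7 × 2.05 × 234 = 1774.89.

1774.89 dollars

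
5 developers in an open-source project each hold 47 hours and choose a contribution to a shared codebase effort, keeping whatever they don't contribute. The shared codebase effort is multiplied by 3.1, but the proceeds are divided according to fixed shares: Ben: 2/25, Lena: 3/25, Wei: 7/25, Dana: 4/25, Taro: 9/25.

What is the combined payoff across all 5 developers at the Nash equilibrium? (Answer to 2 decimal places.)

Each unit j contributes comes back to j as 3.1 × (j's share), so j prefers to contribute only if that share exceeds 1/3.1 = 0.3226; otherwise keeping the unit dominates.
Only Taro (9/25) clears that bar, contributing 47; the remaining 4 contribute 0. Total contributed: 47.
The shared codebase effort pays out 3.1 × 47 = 145.70 in total (split across the unequal shares, but the aggregate is all that matters for the group sum).
The 4 free-riders keep 47 each, adding 188. Group total = 188 + 145.70 = 333.70.

333.70 hours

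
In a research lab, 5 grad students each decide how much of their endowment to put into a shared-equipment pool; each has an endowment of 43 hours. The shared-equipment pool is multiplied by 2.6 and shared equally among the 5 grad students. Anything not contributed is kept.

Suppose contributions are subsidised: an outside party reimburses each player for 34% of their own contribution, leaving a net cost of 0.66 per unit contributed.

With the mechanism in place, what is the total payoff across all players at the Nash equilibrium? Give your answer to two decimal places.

215.00 hours

Even with the mechanism, each unit contributed returns only (2.6/5) / 0.66 = 0.7879 per unit of net cost, so contributing nothing is still dominant.
Everyone keeps their endowment and the group total is 5 × 43 = 215.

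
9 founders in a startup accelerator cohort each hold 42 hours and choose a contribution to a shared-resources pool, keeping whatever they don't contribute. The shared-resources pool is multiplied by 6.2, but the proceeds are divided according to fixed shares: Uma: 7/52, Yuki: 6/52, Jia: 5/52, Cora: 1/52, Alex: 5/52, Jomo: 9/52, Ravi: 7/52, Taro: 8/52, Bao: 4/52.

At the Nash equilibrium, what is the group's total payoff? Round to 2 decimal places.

596.40 hours

For player j, contributing a unit is worthwhile iff 6.2 × (j's share) ≥ 1, i.e. iff j's share is at least 0.1613.
The only share above 0.1613 is Jomo's 9/52, contributing 42; the remaining 8 contribute 0. Total contributed: 42.
The shared-resources pool pays out 6.2 × 42 = 260.40 in total (split across the unequal shares, but the aggregate is all that matters for the group sum).
The 8 free-riders keep 42 each, adding 336. Group total = 336 + 260.40 = 596.40.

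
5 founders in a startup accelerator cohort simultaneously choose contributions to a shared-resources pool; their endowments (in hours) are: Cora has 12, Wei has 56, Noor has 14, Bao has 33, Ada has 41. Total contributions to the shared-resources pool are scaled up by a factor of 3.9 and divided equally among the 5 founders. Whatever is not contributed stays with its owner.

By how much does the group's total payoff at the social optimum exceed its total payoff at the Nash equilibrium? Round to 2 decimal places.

452.40 hours

The private return per contributed unit is 3.9/5 = 0.7800 < 1 for every player regardless of endowment, so the Nash equilibrium is zero contribution and the group total is Σ E_j = 12 + 56 + 14 + 33 + 41 = 156.
Each contributed unit returns 3.900 to the group, so the social optimum is full contribution by everyone: group total = 3.900 × 156 = 608.40.
Efficiency loss = (3.900 − 1) × 156 = 452.40.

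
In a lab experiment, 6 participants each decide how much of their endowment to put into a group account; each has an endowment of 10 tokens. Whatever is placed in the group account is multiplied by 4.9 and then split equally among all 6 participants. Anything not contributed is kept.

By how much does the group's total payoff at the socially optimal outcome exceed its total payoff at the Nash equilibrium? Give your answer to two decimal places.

234.00 tokens

Each contributed unit returns 4.9/6 = 0.8167 to its contributor — below 1 — so contributing 0 is dominant for every player. At the Nash equilibrium everyone keeps their 10, and the group total is 6 × 10 = 60.
Each contributed unit returns 4.900 to the group as a whole (0.8167 to each of 6 players), which exceeds 1, so the social optimum is full contribution: group total = 4.900 × 60 = 294.00.
Efficiency loss = 294.00 − 60 = 234.00.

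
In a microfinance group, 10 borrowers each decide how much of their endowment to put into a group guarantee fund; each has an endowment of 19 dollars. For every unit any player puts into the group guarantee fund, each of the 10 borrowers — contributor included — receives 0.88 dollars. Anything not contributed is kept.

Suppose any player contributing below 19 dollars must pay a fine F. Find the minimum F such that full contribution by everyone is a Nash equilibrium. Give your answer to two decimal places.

2.28 dollars

Given the others contribute fully, the best deviation is to contribute 0 (any partial contribution still incurs the fine and gives up units whose private return 0.88 is below 1).
Deviating from 19 to 0 saves 19 dollars but forfeits the deviator's share of the drop in the group guarantee fund: 0.88 × 19 = 16.72.
So the deviation gain is 19 − 16.72 = 2.28, and the fine must be at least 2.28 dollars to wipe it out.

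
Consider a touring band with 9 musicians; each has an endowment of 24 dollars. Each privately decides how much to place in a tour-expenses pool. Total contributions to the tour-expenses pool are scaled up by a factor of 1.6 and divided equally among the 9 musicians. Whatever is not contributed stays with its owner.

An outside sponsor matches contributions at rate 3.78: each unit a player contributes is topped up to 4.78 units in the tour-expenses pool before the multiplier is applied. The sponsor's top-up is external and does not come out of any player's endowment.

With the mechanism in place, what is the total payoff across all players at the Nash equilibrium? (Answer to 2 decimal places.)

The effective private return is 1.6 × 4.78 / 9 = 0.8498, which is still under 1, so the mechanism doesn't change anyone's dominant strategy: zero contribution.
Everyone keeps their endowment and the group total is 9 × 24 = 216.

216.00 dollars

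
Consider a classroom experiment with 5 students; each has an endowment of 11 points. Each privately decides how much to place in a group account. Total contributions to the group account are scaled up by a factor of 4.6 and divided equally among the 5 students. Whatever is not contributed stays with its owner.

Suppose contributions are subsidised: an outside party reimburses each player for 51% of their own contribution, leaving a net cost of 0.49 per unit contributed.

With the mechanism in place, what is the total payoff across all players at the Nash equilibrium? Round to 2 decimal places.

With the mechanism, a contributed unit returns (4.6/5) / 0.49 = 1.8776 per unit of net cost to the contributor — now above 1 — so contributing fully is weakly dominant for every player.
So the Nash equilibrium is full contribution by all 5; the group earns 5 × (11 × 0.51 + 4.6 × 11) = 281.05.

281.05 points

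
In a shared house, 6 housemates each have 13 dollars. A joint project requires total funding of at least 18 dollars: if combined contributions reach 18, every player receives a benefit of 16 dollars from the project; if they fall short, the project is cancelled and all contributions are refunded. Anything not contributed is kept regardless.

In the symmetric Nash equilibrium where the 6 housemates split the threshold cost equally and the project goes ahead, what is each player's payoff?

Equal share of the threshold: 18/6 = 3.
At this profile no one gains by cutting their contribution: any cut drops the total below 18, the project is cancelled, contributions are refunded, and the deviator ends with 13, which is less than 13 − 3 + 16 = 26. Contributing more than 3 just wastes the excess. So contributing exactly 3 is a best response.
Each player's payoff: 13 − 3 + 16 = 26.

26 dollars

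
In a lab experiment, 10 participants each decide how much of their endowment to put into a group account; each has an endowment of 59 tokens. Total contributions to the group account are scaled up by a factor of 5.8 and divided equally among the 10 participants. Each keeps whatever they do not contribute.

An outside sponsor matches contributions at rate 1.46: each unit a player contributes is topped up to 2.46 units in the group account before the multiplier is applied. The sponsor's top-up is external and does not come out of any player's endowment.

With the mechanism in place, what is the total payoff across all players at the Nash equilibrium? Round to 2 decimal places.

8418.12 tokens

Under the mechanism each unit contributed yields 5.8 × 2.46 / 10 = 1.4268 back to its contributor per unit of net cost, which exceeds 1, making full contribution the dominant choice for everyone.
At the Nash equilibrium everyone contributes 59. Group total payoff = 5.8 × 2.46 × 590 = 8418.12.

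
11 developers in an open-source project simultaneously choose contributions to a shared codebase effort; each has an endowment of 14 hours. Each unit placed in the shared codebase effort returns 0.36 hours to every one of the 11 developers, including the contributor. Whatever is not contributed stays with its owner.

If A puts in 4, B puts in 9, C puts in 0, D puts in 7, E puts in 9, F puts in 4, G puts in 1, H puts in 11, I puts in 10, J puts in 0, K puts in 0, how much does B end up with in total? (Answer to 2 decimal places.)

Total contributed: 4 + 9 + 0 + 7 + 9 + 4 + 1 + 11 + 10 + 0 + 0 = 55.
Each receives 0.36 × 55 = 19.80 from the shared codebase effort.
B keeps 14 − 9 = 5, so B's payoff is 5 + 19.80 = 24.80.

24.80 hours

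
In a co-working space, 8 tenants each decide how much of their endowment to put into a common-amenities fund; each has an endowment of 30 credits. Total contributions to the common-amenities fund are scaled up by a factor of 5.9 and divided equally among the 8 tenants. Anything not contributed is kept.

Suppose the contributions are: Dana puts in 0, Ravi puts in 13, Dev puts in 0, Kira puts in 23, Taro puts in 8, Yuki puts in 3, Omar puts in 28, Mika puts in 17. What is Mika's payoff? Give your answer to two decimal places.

Total contributed: 0 + 13 + 0 + 23 + 8 + 3 + 28 + 17 = 92.
Each receives 5.9 × 92 / 8 = 67.85 from the common-amenities fund.
Mika keeps 30 − 17 = 13, so Mika's payoff is 13 + 67.85 = 80.85.

80.85 credits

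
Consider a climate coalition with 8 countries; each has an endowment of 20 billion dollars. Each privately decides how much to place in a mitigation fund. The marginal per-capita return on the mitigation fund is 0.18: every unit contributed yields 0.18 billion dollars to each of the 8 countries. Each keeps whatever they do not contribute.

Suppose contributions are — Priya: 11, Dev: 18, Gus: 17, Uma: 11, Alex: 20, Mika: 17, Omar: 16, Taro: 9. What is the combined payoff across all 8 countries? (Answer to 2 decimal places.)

212.36 billion dollars

Total contributed: 11 + 18 + 17 + 11 + 20 + 17 + 16 + 9 = 119; total kept: 8 × 20 − 119 = 41.
The mitigation fund pays out 0.18 × 8 × 119 = 171.36 in aggregate.
Group total = 41 + 171.36 = 212.36.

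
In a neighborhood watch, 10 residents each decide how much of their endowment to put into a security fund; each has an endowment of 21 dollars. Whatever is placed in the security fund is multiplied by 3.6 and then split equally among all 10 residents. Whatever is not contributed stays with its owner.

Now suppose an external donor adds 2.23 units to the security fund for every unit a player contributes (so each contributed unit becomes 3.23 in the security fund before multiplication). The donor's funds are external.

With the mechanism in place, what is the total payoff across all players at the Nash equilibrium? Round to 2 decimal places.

Under the mechanism each unit contributed yields 3.6 × 3.23 / 10 = 1.1628 back to its contributor per unit of net cost, which exceeds 1, making full contribution the dominant choice for everyone.
At the Nash equilibrium everyone contributes 21. Group total payoff = 3.6 × 3.23 × 210 = 2441.88.

2441.88 dollars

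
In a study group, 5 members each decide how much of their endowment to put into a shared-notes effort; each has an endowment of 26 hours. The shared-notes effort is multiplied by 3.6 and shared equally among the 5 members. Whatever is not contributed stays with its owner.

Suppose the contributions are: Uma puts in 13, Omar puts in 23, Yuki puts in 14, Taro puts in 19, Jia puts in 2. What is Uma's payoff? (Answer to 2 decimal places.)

Total contributed: 13 + 23 + 14 + 19 + 2 = 71.
Each receives 3.6 × 71 / 5 = 51.12 from the shared-notes effort.
Uma keeps 26 − 13 = 13, so Uma's payoff is 13 + 51.12 = 64.12.

64.12 hours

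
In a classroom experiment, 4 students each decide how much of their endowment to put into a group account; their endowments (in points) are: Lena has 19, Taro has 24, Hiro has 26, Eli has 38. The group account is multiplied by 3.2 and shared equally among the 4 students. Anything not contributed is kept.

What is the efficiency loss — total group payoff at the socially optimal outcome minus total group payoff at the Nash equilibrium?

The private return per contributed unit is 3.2/4 = 0.8000 < 1 for every player regardless of endowment, so the Nash equilibrium is zero contribution and the group total is Σ E_j = 19 + 24 + 26 + 38 = 107.
Each contributed unit returns 3.200 to the group, so the social optimum is full contribution by everyone: group total = 3.200 × 107 = 342.40.
Efficiency loss = (3.200 − 1) × 107 = 235.40.

235.40 points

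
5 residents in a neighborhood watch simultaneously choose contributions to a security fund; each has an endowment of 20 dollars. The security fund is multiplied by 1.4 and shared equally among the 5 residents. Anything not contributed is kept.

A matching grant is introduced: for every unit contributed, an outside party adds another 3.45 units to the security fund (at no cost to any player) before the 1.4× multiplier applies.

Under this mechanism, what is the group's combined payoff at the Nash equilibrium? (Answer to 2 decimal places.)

Under the mechanism each unit contributed yields 1.4 × 4.45 / 5 = 1.2460 back to its contributor per unit of net cost, which exceeds 1, making full contribution the dominant choice for everyone.
So the Nash equilibrium is full contribution by all 5; the group earns 1.4 × 4.45 × 100 = 623.00.

623.00 dollars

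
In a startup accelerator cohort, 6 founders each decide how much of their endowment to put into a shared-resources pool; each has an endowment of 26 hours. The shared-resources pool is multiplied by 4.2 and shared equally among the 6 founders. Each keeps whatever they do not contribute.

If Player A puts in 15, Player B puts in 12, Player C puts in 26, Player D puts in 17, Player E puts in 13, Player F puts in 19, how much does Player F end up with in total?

Total contributed: 15 + 12 + 26 + 17 + 13 + 19 = 102.
Each receives 4.2 × 102 / 6 = 71.40 from the shared-resources pool.
Player F keeps 26 − 19 = 7, so Player F's payoff is 7 + 71.40 = 78.40.

78.40 hours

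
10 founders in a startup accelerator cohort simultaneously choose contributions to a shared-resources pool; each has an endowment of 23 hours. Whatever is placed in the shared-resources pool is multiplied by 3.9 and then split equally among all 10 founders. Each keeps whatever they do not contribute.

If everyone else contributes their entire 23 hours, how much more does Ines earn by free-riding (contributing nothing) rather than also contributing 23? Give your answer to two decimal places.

14.03 hours

Switching from a contribution of 23 to 0 lets Ines keep an extra 23 hours, but lowers the shared-resources pool by 23, which costs Ines their own share of that drop: 3.9/10 × 23 = 8.97.
Net gain = 23 − 8.97 = 14.03. The private return per contributed unit (0.3900) is below 1, so free-riding is indeed the best response regardless of what the others do.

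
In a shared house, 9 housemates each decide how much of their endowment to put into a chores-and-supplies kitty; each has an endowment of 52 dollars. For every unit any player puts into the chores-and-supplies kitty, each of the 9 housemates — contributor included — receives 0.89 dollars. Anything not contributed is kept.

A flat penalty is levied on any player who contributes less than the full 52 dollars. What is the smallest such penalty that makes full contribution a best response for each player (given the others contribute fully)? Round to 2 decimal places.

Given the others contribute fully, the best deviation is to contribute 0 (any partial contribution still incurs the fine and gives up units whose private return 0.89 is below 1).
Deviating from 52 to 0 saves 52 dollars but forfeits the deviator's share of the drop in the chores-and-supplies kitty: 0.89 × 52 = 46.28.
So the deviation gain is 52 − 46.28 = 5.72, and the fine must be at least 5.72 dollars to wipe it out.

5.72 dollars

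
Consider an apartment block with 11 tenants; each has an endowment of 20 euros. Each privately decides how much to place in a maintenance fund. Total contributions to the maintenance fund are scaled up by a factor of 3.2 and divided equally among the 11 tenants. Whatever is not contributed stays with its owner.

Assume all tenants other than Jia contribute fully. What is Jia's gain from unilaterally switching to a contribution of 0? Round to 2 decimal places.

14.18 euros

Switching from a contribution of 20 to 0 lets Jia keep an extra 20 euros, but lowers the maintenance fund by 20, which costs Jia their own share of that drop: 3.2/11 × 20 = 5.82.
Net gain = 20 − 5.82 = 14.18. The private return per contributed unit (0.2909) is below 1, so free-riding is indeed the best response regardless of what the others do.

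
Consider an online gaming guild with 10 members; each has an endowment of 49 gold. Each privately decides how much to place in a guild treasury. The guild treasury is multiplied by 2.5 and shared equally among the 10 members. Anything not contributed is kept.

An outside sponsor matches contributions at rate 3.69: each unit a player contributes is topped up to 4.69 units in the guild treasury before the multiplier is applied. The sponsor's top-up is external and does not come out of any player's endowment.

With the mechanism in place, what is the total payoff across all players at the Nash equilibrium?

With the mechanism, a contributed unit returns 2.5 × 4.69 / 10 = 1.1725 per unit of net cost to the contributor — now above 1 — so contributing fully is weakly dominant for every player.
At the Nash equilibrium everyone contributes 49. Group total payoff = 2.5 × 4.69 × 490 = 5745.25.

5745.25 gold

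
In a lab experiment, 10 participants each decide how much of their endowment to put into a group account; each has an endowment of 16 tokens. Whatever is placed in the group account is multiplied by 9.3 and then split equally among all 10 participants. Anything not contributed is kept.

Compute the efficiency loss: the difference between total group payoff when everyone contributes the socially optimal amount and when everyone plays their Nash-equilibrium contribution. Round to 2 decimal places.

Each contributed unit returns 9.3/10 = 0.9300 to its contributor — below 1 — so contributing 0 is dominant for every player. At the Nash equilibrium everyone keeps their 16, and the group total is 10 × 16 = 160.
Each contributed unit returns 9.300 to the group as a whole (0.9300 to each of 10 players), which exceeds 1, so the social optimum is full contribution: group total = 9.300 × 160 = 1488.00.
Efficiency loss = 1488.00 − 160 = 1328.00.

1328.00 tokens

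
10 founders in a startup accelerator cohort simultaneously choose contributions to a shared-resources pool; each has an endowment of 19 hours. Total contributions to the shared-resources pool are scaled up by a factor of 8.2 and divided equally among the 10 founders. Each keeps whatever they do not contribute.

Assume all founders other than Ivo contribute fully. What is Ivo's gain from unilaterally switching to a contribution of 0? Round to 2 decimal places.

Switching from a contribution of 19 to 0 lets Ivo keep an extra 19 hours, but lowers the shared-resources pool by 19, which costs Ivo their own share of that drop: 8.2/10 × 19 = 15.58.
Net gain = 19 − 15.58 = 3.42. The private return per contributed unit (0.8200) is below 1, so free-riding is indeed the best response regardless of what the others do.

3.42 hours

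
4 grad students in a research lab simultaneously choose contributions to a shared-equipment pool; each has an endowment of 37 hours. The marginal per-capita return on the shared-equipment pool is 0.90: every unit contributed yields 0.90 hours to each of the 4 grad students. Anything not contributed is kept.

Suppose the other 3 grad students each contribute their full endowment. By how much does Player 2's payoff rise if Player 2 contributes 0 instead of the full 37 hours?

Switching from a contribution of 37 to 0 lets Player 2 keep an extra 37 hours, but lowers the shared-equipment pool by 37, which costs Player 2 their own share of that drop: 0.90 × 37 = 33.30.
Net gain = 37 − 33.30 = 3.70. The private return per contributed unit (0.90) is below 1, so free-riding is indeed the best response regardless of what the others do.

3.70 hours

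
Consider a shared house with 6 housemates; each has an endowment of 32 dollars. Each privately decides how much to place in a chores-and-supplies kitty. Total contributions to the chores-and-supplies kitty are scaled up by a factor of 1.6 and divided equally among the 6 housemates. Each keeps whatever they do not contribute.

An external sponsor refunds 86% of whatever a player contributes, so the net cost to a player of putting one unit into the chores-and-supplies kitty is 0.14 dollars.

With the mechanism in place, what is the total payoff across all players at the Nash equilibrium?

With the mechanism, a contributed unit returns (1.6/6) / 0.14 = 1.9048 per unit of net cost to the contributor — now above 1 — so contributing fully is weakly dominant for every player.
At the Nash equilibrium everyone contributes 32. Group total payoff = 6 × (32 × 0.86 + 1.6 × 32) = 472.32.

472.32 dollars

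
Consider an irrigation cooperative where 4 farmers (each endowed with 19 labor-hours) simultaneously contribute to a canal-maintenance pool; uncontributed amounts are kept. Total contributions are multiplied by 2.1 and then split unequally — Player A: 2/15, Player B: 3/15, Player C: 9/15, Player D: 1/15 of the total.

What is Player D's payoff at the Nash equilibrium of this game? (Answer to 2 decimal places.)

Each unit j contributes comes back to j as 2.1 × (j's share), so j prefers to contribute only if that share exceeds 1/2.1 = 0.4762; otherwise keeping the unit dominates.
Only Player C (9/15) clears that bar, contributing 19; the remaining 3 contribute 0. Total contributed: 19.
Player D keeps 19 and receives 2.1 × 19 × 1/15 = 2.66 from the canal-maintenance pool, for a payoff of 21.66.

21.66 labor-hours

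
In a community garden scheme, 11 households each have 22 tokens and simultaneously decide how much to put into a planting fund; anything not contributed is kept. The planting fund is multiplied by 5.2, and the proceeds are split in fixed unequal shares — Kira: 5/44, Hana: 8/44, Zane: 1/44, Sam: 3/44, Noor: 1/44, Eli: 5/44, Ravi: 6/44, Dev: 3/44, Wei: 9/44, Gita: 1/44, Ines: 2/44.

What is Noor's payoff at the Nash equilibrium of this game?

Player j's private return per contributed unit is 5.2 × (j's share). Contributing is weakly dominant for j when that share is at least 1/5.2 = 0.1923, and contributing 0 is dominant otherwise.
The only share above 0.1923 is Wei's 9/44, contributing 22; the remaining 10 contribute 0. Total contributed: 22.
Noor keeps 22 and receives 5.2 × 22 × 1/44 = 2.60 from the planting fund, for a payoff of 24.60.

24.60 tokens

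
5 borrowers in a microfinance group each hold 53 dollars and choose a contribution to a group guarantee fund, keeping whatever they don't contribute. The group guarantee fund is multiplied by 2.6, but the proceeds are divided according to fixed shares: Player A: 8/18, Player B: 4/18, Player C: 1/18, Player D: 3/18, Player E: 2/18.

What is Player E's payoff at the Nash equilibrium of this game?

A player with share s gets back 2.6·s per unit contributed, so full contribution is dominant for anyone with s > 1/2.6 = 0.3846 and zero contribution is dominant for anyone below.
Player A alone (share 8/18) is above the threshold, contributing 53; the remaining 4 contribute 0. Total contributed: 53.
Player E keeps 53 and receives 2.6 × 53 × 2/18 = 15.31 from the group guarantee fund, for a payoff of 68.31.

68.31 dollars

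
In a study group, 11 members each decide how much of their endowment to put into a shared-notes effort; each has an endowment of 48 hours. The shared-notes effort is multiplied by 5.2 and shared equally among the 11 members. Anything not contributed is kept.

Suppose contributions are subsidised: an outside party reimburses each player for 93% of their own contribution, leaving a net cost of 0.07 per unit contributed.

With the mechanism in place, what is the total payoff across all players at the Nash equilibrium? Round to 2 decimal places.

Under the mechanism each unit contributed yields (5.2/11) / 0.07 = 6.7532 back to its contributor per unit of net cost, which exceeds 1, making full contribution the dominant choice for everyone.
At the Nash equilibrium everyone contributes 48. Group total payoff = 11 × (48 × 0.93 + 5.2 × 48) = 3236.64.

3236.64 hours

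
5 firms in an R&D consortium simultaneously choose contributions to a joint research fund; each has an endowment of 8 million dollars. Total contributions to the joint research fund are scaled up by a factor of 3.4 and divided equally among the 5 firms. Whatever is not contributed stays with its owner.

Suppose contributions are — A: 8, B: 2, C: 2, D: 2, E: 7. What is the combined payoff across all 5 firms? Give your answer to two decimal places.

Total contributed: 8 + 2 + 2 + 2 + 7 = 21; total kept: 5 × 8 − 21 = 19.
The joint research fund pays out 3.4 × 21 = 71.40 in aggregate.
Group total = 19 + 71.40 = 90.40.

90.40 million dollars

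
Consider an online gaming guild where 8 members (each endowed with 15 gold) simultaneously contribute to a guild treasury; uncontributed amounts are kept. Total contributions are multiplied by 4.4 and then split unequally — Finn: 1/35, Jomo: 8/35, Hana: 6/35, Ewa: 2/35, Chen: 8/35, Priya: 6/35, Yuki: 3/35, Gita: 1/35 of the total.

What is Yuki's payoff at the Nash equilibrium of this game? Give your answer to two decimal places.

For player j, contributing a unit is worthwhile iff 4.4 × (j's share) ≥ 1, i.e. iff j's share is at least 0.2273.
Jomo and Chen clear that bar, contributing 15 each; the remaining 6 contribute 0. Total contributed: 30.
Yuki keeps 15 and receives 4.4 × 30 × 3/35 = 11.31 from the guild treasury, for a payoff of 26.31.

26.31 gold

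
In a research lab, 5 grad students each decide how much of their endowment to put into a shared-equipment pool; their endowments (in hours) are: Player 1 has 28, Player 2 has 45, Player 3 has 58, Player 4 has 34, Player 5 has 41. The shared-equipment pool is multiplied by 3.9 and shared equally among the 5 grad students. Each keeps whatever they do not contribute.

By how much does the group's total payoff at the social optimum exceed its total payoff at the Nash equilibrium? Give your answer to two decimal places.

The private return per contributed unit is 3.9/5 = 0.7800 < 1 for every player regardless of endowment, so the Nash equilibrium is zero contribution and the group total is Σ E_j = 28 + 45 + 58 + 34 + 41 = 206.
Each contributed unit returns 3.900 to the group, so the social optimum is full contribution by everyone: group total = 3.900 × 206 = 803.40.
Efficiency loss = (3.900 − 1) × 206 = 597.40.

597.40 hours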